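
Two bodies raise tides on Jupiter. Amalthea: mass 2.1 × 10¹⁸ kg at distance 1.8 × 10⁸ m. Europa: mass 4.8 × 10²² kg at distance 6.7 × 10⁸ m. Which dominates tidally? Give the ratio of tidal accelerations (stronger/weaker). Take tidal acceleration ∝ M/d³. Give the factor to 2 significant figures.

Europa, by a factor of ≈ 440

The tide-raising term goes as M/d³ (the gradient of a 1/d² field).
Amalthea: (2.1 × 10¹⁸) / (1.8 × 10⁸)³ = 3.601 × 10⁻⁷
Europa: (4.8 × 10²²) / (6.7 × 10⁸)³ = 1.596 × 10⁻⁴
Ratio (larger/smaller) = 440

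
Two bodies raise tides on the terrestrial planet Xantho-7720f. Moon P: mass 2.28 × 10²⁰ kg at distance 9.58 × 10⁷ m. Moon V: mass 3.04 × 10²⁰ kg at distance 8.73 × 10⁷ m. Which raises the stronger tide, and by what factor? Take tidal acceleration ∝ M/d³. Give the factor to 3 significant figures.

The tide-raising term goes as M/d³ (the gradient of a 1/d² field).
Moon P: (2.28 × 10²⁰) / (9.58 × 10⁷)³ = 2.593 × 10⁻⁴
Moon V: (3.04 × 10²⁰) / (8.73 × 10⁷)³ = 4.569 × 10⁻⁴
Ratio (larger/smaller) = 1.76

Moon V, by a factor of ≈ 1.76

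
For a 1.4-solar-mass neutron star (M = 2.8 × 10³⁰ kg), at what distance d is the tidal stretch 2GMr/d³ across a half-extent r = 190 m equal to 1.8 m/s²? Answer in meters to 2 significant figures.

2GMr/d³ = a_tidal  ⇒  d = (2GMr / a_tidal)^(1/3)
d = (2 × 6.674×10⁻¹¹ × (2.8 × 10³⁰) × (190) / (1.8))^(1/3)
  = 3.4 × 10⁷ m

3.4 × 10⁷ m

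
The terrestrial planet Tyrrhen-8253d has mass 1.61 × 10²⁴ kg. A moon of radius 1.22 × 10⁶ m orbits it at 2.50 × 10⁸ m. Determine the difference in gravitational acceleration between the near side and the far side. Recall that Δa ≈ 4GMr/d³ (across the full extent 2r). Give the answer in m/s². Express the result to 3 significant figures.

3.36 × 10⁻⁵ m/s²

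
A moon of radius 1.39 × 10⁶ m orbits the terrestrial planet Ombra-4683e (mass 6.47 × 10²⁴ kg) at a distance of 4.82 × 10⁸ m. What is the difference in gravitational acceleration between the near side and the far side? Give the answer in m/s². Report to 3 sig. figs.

2.14 × 10⁻⁵ m/s²

Δg = 4GMr/d³
   = 4 × (6.674 × 10⁻¹¹) × (6.47 × 10²⁴) × (1.39 × 10⁶) / (4.82 × 10⁸)³
   = 2.14 × 10⁻⁵ m/s²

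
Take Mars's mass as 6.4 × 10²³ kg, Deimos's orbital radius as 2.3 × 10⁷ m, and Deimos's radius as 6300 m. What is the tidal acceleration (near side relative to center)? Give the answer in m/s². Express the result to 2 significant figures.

4.4 × 10⁻⁵ m/s²

The tidal stretch is the gradient of GM/d² times the body's extent r, hence the 1/d³ dependence.
Δg = 2GMr/d³
   = 2 × (6.674 × 10⁻¹¹) × (6.4 × 10²³) × (6300) / (2.3 × 10⁷)³
   = 4.4 × 10⁻⁵ m/s²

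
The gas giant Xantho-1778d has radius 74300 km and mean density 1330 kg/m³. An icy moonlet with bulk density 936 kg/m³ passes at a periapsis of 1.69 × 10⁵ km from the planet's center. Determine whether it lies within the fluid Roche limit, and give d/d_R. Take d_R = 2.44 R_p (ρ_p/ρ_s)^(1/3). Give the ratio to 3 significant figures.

inside; d/d_R ≈ 0.829

d_R = 2.44 × (74300 km) × (1330/936)^(1/3) = 2.038 × 10⁵ km
d/d_R = (1.69 × 10⁵) / (2.038 × 10⁵) = 0.829
Since d/d_R < 1, the body is inside the Roche limit.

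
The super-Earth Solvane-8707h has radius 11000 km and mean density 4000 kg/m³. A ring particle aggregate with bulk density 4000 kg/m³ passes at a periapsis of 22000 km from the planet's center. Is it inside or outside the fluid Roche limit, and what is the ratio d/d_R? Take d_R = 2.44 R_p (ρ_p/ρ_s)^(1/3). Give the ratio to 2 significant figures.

inside; d/d_R ≈ 0.82

d_R = 2.44 × (11000 km) × (4000/4000)^(1/3) = 26840 km
d/d_R = (22000) / (26840) = 0.82
Since d/d_R < 1, the body is inside the Roche limit.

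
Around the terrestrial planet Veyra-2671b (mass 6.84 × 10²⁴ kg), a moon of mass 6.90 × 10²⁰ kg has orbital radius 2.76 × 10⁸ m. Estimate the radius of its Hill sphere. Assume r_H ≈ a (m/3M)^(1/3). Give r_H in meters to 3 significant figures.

r_H ≈ a (m/3M)^(1/3)
    = (2.76 × 10⁸) × (6.90 × 10²⁰ / (3 × 6.84 × 10²⁴))^(1/3)
    = 8.91 × 10⁶ m

8.91 × 10⁶ m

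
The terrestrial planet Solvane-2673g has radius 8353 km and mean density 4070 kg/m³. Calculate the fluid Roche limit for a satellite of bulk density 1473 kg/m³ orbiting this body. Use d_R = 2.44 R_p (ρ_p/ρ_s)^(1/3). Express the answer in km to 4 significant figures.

d_R = 2.44 × 8353 km × (4070/1473)^(1/3)
    = 28600 km

28600 km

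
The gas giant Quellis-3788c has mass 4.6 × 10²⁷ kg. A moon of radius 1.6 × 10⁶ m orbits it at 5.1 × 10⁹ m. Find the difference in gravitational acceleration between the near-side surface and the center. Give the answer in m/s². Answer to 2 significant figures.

7.4 × 10⁻⁶ m/s²

a_tidal = 2GMr/d³
        = 2 × (6.674 × 10⁻¹¹) × (4.6 × 10²⁷) × (1.6 × 10⁶) / (5.1 × 10⁹)³
        = 7.4 × 10⁻⁶ m/s²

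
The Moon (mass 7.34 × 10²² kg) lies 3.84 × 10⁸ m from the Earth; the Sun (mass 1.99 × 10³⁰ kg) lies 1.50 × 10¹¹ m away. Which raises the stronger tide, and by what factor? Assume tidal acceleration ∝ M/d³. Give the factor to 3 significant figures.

The Moon, by a factor of ≈ 2.20

The tide-raising term goes as M/d³ (the gradient of a 1/d² field).
The Moon: (7.34 × 10²²) / (3.84 × 10⁸)³ = 1.296 × 10⁻³
The Sun: (1.99 × 10³⁰) / (1.50 × 10¹¹)³ = 5.896 × 10⁻⁴
Ratio (larger/smaller) = 2.20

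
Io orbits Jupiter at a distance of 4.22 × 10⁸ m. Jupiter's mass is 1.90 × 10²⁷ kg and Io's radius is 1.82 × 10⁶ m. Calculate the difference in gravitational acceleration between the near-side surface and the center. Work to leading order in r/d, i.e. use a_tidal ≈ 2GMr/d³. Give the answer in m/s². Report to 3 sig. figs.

6.14 × 10⁻³ m/s²

Δa = 2GMr/d³
   = 2 × (6.674 × 10⁻¹¹) × (1.90 × 10²⁷) × (1.82 × 10⁶) / (4.22 × 10⁸)³
   = 6.14 × 10⁻³ m/s²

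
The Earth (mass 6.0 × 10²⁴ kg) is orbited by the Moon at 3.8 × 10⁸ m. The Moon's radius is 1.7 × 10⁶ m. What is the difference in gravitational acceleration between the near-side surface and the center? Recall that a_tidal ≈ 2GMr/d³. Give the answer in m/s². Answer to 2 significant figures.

2.5 × 10⁻⁵ m/s²

Since r ≪ d, expand the inverse-square field across one radius to get the leading 2GMr/d³ term.
a_tidal = 2GMr/d³
        = 2 × (6.674 × 10⁻¹¹) × (6.0 × 10²⁴) × (1.7 × 10⁶) / (3.8 × 10⁸)³
        = 2.5 × 10⁻⁵ m/s²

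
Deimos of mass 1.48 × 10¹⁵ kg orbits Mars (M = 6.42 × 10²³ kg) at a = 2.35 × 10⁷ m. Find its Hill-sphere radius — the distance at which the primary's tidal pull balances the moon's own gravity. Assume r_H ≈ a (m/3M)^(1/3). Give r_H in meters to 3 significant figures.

2.15 × 10⁴ m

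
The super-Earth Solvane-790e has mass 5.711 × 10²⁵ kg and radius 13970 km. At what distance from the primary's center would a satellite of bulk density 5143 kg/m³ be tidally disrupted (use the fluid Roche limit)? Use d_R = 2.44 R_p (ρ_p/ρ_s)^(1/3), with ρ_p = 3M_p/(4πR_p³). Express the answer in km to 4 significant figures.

ρ_p = 3M_p/(4πR_p³) = 3 × (5.711 × 10²⁵) / (4π × (1.397 × 10⁷ m)³) = 5001 kg/m³
d_R = 2.44 × 13970 km × (5001/5143)^(1/3)
    = 33770 km

33770 km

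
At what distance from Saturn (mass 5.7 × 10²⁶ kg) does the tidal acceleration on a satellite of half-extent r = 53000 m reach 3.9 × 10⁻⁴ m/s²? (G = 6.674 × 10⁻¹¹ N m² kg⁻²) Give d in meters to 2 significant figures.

2.2 × 10⁸ m

2GMr/d³ = a_tidal  ⇒  d = (2GMr / a_tidal)^(1/3)
d = (2 × 6.674×10⁻¹¹ × (5.7 × 10²⁶) × (53000) / (3.9 × 10⁻⁴))^(1/3)
  = 2.2 × 10⁸ m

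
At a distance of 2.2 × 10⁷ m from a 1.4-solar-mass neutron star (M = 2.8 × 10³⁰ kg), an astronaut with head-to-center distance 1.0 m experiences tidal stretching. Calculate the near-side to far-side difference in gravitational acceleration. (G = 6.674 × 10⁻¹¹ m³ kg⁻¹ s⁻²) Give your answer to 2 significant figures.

7.0 × 10⁻² m/s²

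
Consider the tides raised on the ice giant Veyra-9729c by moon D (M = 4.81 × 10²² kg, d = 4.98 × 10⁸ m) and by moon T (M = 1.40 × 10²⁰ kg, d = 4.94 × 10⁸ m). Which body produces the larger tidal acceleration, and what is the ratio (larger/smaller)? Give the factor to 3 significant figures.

Tidal acceleration ∝ M/d³, so compare M/d³ for each.
Moon D: (4.81 × 10²²) / (4.98 × 10⁸)³ = 3.895 × 10⁻⁴
Moon T: (1.40 × 10²⁰) / (4.94 × 10⁸)³ = 1.161 × 10⁻⁶
Ratio (larger/smaller) = 335

Moon D, by a factor of ≈ 335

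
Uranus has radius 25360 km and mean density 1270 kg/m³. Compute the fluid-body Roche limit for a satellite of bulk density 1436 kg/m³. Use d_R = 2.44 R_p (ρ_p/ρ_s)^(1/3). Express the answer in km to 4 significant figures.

d_R = 2.44 × 25360 km × (1270/1436)^(1/3)
    = 59400 km

59400 km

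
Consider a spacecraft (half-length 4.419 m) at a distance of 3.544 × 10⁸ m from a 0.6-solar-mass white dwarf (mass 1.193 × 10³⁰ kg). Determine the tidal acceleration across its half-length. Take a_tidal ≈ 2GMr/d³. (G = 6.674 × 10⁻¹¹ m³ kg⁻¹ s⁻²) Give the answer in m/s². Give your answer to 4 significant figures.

1.581 × 10⁻⁵ m/s²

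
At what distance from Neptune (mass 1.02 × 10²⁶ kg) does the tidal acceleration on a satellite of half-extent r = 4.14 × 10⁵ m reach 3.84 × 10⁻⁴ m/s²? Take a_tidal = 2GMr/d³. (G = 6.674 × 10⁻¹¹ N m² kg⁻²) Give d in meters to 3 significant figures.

2.45 × 10⁸ m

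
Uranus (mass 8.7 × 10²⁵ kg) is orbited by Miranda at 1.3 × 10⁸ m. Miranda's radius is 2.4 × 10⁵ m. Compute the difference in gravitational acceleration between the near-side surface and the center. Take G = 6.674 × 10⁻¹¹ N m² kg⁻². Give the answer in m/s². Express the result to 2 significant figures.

1.3 × 10⁻³ m/s²

Δg = 2GMr/d³
   = 2 × (6.674 × 10⁻¹¹) × (8.7 × 10²⁵) × (2.4 × 10⁵) / (1.3 × 10⁸)³
   = 1.3 × 10⁻³ m/s²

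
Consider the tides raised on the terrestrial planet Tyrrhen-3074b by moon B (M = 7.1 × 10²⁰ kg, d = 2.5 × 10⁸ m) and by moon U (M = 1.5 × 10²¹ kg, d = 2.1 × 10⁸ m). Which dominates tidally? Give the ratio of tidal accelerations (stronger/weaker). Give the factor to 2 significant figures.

Compare M/d³ for the two perturbers:
Moon B: (7.1 × 10²⁰) / (2.5 × 10⁸)³ = 4.544 × 10⁻⁵
Moon U: (1.5 × 10²¹) / (2.1 × 10⁸)³ = 1.620 × 10⁻⁴
Ratio (larger/smaller) = 3.6

Moon U, by a factor of ≈ 3.6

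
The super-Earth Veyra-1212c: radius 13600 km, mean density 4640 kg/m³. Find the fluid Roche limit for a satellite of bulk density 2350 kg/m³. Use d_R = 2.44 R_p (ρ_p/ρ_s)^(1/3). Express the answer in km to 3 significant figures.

41600 km

d_R = 2.44 × 13600 km × (4640/2350)^(1/3)
    = 41600 km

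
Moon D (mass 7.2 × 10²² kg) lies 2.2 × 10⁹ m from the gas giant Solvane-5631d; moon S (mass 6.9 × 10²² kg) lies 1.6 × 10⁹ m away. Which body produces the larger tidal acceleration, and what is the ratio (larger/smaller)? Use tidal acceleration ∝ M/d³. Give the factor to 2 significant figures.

Tidal stretch scales as M/d³; compute that for each body.
Moon D: (7.2 × 10²²) / (2.2 × 10⁹)³ = 6.762 × 10⁻⁶
Moon S: (6.9 × 10²²) / (1.6 × 10⁹)³ = 1.685 × 10⁻⁵
Ratio (larger/smaller) = 2.5

Moon S, by a factor of ≈ 2.5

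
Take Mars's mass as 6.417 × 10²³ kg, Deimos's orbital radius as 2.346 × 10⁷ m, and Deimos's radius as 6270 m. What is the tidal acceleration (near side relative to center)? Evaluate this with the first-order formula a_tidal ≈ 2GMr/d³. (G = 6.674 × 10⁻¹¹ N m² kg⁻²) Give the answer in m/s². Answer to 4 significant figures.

Δa = 2GMr/d³
   = 2 × (6.674 × 10⁻¹¹) × (6.417 × 10²³) × (6270) / (2.346 × 10⁷)³
   = 4.159 × 10⁻⁵ m/s²

4.159 × 10⁻⁵ m/s²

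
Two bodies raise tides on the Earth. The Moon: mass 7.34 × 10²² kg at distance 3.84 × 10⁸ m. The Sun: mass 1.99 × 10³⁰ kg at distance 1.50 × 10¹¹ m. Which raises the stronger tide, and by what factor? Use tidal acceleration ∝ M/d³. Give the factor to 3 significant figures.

The Moon, by a factor of ≈ 2.20

Compare M/d³ for the two perturbers:
The Moon: (7.34 × 10²²) / (3.84 × 10⁸)³ = 1.296 × 10⁻³
The Sun: (1.99 × 10³⁰) / (1.50 × 10¹¹)³ = 5.896 × 10⁻⁴
Ratio (larger/smaller) = 2.20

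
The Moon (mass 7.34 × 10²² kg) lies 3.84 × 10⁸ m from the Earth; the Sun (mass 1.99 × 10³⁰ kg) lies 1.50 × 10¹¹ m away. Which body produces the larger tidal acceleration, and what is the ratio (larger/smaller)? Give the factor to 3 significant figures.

The Moon, by a factor of ≈ 2.20

Compare M/d³ for the two perturbers:
The Moon: (7.34 × 10²²) / (3.84 × 10⁸)³ = 1.296 × 10⁻³
The Sun: (1.99 × 10³⁰) / (1.50 × 10¹¹)³ = 5.896 × 10⁻⁴
Ratio (larger/smaller) = 2.20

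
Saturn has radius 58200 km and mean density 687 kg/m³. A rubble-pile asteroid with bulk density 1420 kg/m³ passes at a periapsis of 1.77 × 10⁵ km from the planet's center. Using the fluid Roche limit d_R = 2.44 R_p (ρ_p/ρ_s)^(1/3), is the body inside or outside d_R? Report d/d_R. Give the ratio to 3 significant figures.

d_R = 2.44 × (58200 km) × (687/1420)^(1/3) = 1.115 × 10⁵ km
d/d_R = (1.77 × 10⁵) / (1.115 × 10⁵) = 1.59
Since d/d_R > 1, the body is outside the Roche limit.

outside; d/d_R ≈ 1.59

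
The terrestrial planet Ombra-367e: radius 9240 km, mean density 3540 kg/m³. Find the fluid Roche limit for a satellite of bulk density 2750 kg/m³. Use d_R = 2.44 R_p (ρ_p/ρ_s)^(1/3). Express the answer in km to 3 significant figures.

d_R = 2.44 × 9240 km × (3540/2750)^(1/3)
    = 24500 km

24500 km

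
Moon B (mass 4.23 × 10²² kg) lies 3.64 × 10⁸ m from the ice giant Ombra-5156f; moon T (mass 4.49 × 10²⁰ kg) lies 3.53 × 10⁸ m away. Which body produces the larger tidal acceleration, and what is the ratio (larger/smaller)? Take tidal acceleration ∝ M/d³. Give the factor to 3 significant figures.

Tidal acceleration ∝ M/d³, so compare M/d³ for each.
Moon B: (4.23 × 10²²) / (3.64 × 10⁸)³ = 8.771 × 10⁻⁴
Moon T: (4.49 × 10²⁰) / (3.53 × 10⁸)³ = 1.021 × 10⁻⁵
Ratio (larger/smaller) = 85.9

Moon B, by a factor of ≈ 85.9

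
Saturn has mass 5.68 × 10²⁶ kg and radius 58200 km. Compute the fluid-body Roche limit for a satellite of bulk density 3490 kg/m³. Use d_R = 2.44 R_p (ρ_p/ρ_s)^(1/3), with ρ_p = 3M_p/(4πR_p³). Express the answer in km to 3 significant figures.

82600 km

ρ_p = 3M_p/(4πR_p³) = 3 × (5.68 × 10²⁶) / (4π × (5.82 × 10⁷ m)³) = 688 kg/m³
d_R = 2.44 × 58200 km × (688/3490)^(1/3)
    = 82600 km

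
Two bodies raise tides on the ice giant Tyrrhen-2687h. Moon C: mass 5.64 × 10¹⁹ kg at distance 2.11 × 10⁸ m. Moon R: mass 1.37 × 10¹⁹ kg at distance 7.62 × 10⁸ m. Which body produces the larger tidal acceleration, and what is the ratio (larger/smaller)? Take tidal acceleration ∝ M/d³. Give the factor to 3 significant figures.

Moon C, by a factor of ≈ 194

Tidal stretch scales as M/d³; compute that for each body.
Moon C: (5.64 × 10¹⁹) / (2.11 × 10⁸)³ = 6.004 × 10⁻⁶
Moon R: (1.37 × 10¹⁹) / (7.62 × 10⁸)³ = 3.096 × 10⁻⁸
Ratio (larger/smaller) = 194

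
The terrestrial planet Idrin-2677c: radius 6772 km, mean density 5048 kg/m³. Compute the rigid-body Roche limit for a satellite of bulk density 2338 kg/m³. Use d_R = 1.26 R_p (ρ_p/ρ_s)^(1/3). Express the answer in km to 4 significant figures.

d_R = 1.26 × 6772 km × (5048/2338)^(1/3)
    = 11030 km

11030 km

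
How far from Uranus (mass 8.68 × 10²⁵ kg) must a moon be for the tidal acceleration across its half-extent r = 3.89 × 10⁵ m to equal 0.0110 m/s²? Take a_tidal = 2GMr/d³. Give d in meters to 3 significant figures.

2GMr/d³ = a_tidal  ⇒  d = (2GMr / a_tidal)^(1/3)
d = (2 × 6.674×10⁻¹¹ × (8.68 × 10²⁵) × (3.89 × 10⁵) / (0.0110))^(1/3)
  = 7.43 × 10⁷ m

7.43 × 10⁷ m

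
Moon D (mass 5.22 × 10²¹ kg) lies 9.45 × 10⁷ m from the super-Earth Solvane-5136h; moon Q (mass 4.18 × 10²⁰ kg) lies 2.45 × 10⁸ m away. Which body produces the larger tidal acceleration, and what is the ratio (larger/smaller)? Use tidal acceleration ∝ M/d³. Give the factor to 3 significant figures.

Moon D, by a factor of ≈ 218

Tidal acceleration ∝ M/d³, so compare M/d³ for each.
Moon D: (5.22 × 10²¹) / (9.45 × 10⁷)³ = 6.186 × 10⁻³
Moon Q: (4.18 × 10²⁰) / (2.45 × 10⁸)³ = 2.842 × 10⁻⁵
Ratio (larger/smaller) = 218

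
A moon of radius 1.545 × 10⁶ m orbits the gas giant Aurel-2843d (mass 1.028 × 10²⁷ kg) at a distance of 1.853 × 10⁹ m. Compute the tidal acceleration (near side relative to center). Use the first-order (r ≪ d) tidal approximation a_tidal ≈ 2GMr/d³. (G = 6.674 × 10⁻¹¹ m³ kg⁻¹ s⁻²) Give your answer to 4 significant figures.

3.332 × 10⁻⁵ m/s²

Since r ≪ d, expand the inverse-square field across one radius to get the leading 2GMr/d³ term.
Δa = 2GMr/d³
   = 2 × (6.674 × 10⁻¹¹) × (1.028 × 10²⁷) × (1.545 × 10⁶) / (1.853 × 10⁹)³
   = 3.332 × 10⁻⁵ m/s²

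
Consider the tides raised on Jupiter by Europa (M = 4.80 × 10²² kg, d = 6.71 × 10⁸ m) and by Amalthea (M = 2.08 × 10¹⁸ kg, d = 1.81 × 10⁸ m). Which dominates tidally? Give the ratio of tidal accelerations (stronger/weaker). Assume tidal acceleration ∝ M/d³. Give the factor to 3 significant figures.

Europa, by a factor of ≈ 453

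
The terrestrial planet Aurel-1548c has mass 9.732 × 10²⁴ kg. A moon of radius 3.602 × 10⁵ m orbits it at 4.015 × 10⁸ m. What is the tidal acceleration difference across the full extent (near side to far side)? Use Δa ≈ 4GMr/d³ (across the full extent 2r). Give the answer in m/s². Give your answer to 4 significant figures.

Δg = 4GMr/d³
   = 4 × (6.674 × 10⁻¹¹) × (9.732 × 10²⁴) × (3.602 × 10⁵) / (4.015 × 10⁸)³
   = 1.446 × 10⁻⁵ m/s²

1.446 × 10⁻⁵ m/s²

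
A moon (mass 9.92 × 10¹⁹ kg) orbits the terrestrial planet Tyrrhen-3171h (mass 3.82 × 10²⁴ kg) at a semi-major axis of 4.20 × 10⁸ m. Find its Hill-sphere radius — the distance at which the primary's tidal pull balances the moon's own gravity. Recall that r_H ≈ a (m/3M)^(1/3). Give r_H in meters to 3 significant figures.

r_H ≈ a (m/3M)^(1/3)
    = (4.20 × 10⁸) × (9.92 × 10¹⁹ / (3 × 3.82 × 10²⁴))^(1/3)
    = 8.62 × 10⁶ m

8.62 × 10⁶ m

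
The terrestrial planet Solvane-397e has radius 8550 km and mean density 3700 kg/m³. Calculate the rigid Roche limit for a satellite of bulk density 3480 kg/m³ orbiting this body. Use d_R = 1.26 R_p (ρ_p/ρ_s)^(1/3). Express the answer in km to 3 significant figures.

d_R = 1.26 × 8550 km × (3700/3480)^(1/3)
    = 11000 km

11000 km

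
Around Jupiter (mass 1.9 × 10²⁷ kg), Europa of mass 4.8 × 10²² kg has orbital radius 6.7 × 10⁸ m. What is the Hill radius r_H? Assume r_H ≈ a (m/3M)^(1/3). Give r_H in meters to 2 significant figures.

1.4 × 10⁷ m

r_H ≈ a (m/3M)^(1/3)
    = (6.7 × 10⁸) × (4.8 × 10²² / (3 × 1.9 × 10²⁷))^(1/3)
    = 1.4 × 10⁷ m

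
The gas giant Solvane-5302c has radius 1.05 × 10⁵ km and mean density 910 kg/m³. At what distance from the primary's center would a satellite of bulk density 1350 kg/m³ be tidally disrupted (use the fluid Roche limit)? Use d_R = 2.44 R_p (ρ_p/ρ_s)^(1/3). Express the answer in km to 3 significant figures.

2.25 × 10⁵ km

d_R = 2.44 × 1.05 × 10⁵ km × (910/1350)^(1/3)
    = 2.25 × 10⁵ km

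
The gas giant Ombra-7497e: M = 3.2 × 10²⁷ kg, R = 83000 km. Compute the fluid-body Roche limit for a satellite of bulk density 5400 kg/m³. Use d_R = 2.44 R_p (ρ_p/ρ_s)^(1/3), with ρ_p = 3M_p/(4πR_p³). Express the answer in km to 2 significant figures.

ρ_p = 3M_p/(4πR_p³) = 3 × (3.2 × 10²⁷) / (4π × (8.3 × 10⁷ m)³) = 1300 kg/m³
d_R = 2.44 × 83000 km × (1300/5400)^(1/3)
    = 1.3 × 10⁵ km

1.3 × 10⁵ km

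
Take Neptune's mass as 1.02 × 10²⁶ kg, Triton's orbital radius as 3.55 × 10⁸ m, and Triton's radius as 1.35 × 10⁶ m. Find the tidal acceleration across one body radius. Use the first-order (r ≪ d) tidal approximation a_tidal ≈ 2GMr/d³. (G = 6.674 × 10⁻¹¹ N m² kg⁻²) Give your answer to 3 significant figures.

a_tidal = 2GMr/d³
        = 2 × (6.674 × 10⁻¹¹) × (1.02 × 10²⁶) × (1.35 × 10⁶) / (3.55 × 10⁸)³
        = 4.11 × 10⁻⁴ m/s²

4.11 × 10⁻⁴ m/s²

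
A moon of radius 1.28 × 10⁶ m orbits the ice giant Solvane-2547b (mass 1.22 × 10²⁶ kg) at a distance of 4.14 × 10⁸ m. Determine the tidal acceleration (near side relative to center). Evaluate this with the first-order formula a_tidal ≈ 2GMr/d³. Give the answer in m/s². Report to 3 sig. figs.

Δg = 2GMr/d³
   = 2 × (6.674 × 10⁻¹¹) × (1.22 × 10²⁶) × (1.28 × 10⁶) / (4.14 × 10⁸)³
   = 2.94 × 10⁻⁴ m/s²

2.94 × 10⁻⁴ m/s²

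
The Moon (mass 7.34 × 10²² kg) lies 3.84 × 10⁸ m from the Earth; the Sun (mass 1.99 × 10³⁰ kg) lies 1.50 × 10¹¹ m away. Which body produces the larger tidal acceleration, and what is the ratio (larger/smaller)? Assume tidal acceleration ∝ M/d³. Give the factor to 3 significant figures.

The Moon, by a factor of ≈ 2.20

The tide-raising term goes as M/d³ (the gradient of a 1/d² field).
The Moon: (7.34 × 10²²) / (3.84 × 10⁸)³ = 1.296 × 10⁻³
The Sun: (1.99 × 10³⁰) / (1.50 × 10¹¹)³ = 5.896 × 10⁻⁴
Ratio (larger/smaller) = 2.20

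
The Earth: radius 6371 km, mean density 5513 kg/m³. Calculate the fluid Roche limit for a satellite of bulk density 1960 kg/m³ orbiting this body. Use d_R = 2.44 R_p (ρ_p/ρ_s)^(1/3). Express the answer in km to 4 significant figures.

21940 km

d_R = 2.44 × 6371 km × (5513/1960)^(1/3)
    = 21940 km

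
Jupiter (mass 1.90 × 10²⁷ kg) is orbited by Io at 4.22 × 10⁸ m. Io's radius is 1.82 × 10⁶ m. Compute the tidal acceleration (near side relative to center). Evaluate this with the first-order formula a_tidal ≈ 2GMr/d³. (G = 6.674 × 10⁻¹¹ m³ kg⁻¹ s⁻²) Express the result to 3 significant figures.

6.14 × 10⁻³ m/s²

Δa = 2GMr/d³
   = 2 × (6.674 × 10⁻¹¹) × (1.90 × 10²⁷) × (1.82 × 10⁶) / (4.22 × 10⁸)³
   = 6.14 × 10⁻³ m/s²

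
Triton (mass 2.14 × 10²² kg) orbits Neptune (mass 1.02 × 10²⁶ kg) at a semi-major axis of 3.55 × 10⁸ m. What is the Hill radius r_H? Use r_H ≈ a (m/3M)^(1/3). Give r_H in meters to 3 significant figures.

1.46 × 10⁷ m

r_H ≈ a (m/3M)^(1/3)
    = (3.55 × 10⁸) × (2.14 × 10²² / (3 × 1.02 × 10²⁶))^(1/3)
    = 1.46 × 10⁷ m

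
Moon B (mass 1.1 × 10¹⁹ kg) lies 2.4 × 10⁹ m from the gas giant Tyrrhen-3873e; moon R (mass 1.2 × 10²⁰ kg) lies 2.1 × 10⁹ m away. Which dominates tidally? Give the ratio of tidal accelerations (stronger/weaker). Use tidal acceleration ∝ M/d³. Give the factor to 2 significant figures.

Moon R, by a factor of ≈ 16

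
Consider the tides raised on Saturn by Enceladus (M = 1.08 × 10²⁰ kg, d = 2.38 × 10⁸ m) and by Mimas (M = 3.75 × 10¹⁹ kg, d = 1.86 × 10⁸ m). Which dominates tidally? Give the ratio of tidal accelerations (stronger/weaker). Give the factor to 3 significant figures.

Enceladus, by a factor of ≈ 1.37

Compare M/d³ for the two perturbers:
Enceladus: (1.08 × 10²⁰) / (2.38 × 10⁸)³ = 8.011 × 10⁻⁶
Mimas: (3.75 × 10¹⁹) / (1.86 × 10⁸)³ = 5.828 × 10⁻⁶
Ratio (larger/smaller) = 1.37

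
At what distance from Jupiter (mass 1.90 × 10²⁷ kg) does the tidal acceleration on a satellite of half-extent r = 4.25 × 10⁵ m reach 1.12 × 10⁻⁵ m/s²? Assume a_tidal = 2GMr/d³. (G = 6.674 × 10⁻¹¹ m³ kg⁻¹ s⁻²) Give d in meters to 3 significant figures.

2GMr/d³ = a_tidal  ⇒  d = (2GMr / a_tidal)^(1/3)
d = (2 × 6.674×10⁻¹¹ × (1.90 × 10²⁷) × (4.25 × 10⁵) / (1.12 × 10⁻⁵))^(1/3)
  = 2.13 × 10⁹ m

2.13 × 10⁹ m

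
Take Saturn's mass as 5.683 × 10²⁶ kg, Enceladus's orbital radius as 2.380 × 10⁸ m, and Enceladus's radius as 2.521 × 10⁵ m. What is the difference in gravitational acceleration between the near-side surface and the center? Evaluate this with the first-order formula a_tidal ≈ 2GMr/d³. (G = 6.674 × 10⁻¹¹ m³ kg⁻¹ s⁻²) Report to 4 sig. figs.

1.419 × 10⁻³ m/s²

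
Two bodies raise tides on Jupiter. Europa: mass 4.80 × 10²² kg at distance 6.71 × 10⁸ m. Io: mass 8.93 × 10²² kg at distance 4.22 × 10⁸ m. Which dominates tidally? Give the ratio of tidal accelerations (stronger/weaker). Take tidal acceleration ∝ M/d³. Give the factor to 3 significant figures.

Tidal acceleration ∝ M/d³, so compare M/d³ for each.
Europa: (4.80 × 10²²) / (6.71 × 10⁸)³ = 1.589 × 10⁻⁴
Io: (8.93 × 10²²) / (4.22 × 10⁸)³ = 1.188 × 10⁻³
Ratio (larger/smaller) = 7.48

Io, by a factor of ≈ 7.48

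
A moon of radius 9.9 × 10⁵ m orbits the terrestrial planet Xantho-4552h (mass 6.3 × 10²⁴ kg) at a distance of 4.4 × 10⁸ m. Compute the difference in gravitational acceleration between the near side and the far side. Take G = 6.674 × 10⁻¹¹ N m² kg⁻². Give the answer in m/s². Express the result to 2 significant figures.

2.0 × 10⁻⁵ m/s²

a_tidal = 4GMr/d³
        = 4 × (6.674 × 10⁻¹¹) × (6.3 × 10²⁴) × (9.9 × 10⁵) / (4.4 × 10⁸)³
        = 2.0 × 10⁻⁵ m/s²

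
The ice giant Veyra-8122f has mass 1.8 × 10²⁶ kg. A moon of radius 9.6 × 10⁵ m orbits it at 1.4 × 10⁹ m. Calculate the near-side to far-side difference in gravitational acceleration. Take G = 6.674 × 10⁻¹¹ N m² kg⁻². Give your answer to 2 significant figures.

1.7 × 10⁻⁵ m/s²

Δg = 4GMr/d³
   = 4 × (6.674 × 10⁻¹¹) × (1.8 × 10²⁶) × (9.6 × 10⁵) / (1.4 × 10⁹)³
   = 1.7 × 10⁻⁵ m/s²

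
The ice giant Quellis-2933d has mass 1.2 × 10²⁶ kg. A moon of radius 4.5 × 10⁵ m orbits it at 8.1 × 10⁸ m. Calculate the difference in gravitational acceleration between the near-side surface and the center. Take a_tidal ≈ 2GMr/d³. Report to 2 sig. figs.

Δg = 2GMr/d³
   = 2 × (6.674 × 10⁻¹¹) × (1.2 × 10²⁶) × (4.5 × 10⁵) / (8.1 × 10⁸)³
   = 1.4 × 10⁻⁵ m/s²

1.4 × 10⁻⁵ m/s²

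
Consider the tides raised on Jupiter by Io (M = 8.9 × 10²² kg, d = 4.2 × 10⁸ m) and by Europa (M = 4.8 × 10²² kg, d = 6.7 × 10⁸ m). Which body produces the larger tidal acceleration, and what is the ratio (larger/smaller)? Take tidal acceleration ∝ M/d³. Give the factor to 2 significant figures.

The tide-raising term goes as M/d³ (the gradient of a 1/d² field).
Io: (8.9 × 10²²) / (4.2 × 10⁸)³ = 1.201 × 10⁻³
Europa: (4.8 × 10²²) / (6.7 × 10⁸)³ = 1.596 × 10⁻⁴
Ratio (larger/smaller) = 7.5

Io, by a factor of ≈ 7.5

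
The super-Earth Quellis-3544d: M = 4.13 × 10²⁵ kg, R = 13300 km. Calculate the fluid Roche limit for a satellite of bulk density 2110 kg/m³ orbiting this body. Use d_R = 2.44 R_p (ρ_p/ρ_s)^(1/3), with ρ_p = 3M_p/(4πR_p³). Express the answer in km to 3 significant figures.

ρ_p = 3M_p/(4πR_p³) = 3 × (4.13 × 10²⁵) / (4π × (1.33 × 10⁷ m)³) = 4190 kg/m³
d_R = 2.44 × 13300 km × (4190/2110)^(1/3)
    = 40800 km

40800 km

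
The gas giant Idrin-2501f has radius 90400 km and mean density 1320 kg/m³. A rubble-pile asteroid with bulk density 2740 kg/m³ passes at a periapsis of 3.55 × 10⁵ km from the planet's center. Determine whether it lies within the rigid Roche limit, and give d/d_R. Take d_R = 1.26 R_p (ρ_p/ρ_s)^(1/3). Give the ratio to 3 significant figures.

d_R = 1.26 × (90400 km) × (1320/2740)^(1/3) = 89290 km
d/d_R = (3.55 × 10⁵) / (89290) = 3.98
Since d/d_R > 1, the body is outside the Roche limit.

outside; d/d_R ≈ 3.98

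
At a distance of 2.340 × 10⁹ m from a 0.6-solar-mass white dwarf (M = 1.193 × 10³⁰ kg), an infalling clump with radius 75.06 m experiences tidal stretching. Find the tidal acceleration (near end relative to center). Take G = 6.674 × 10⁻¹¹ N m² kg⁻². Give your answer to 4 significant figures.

9.329 × 10⁻⁷ m/s²

Differencing GM/(d−r)² and GM/d² to first order in r/d gives 2GMr/d³.
a_tidal = 2GMr/d³
        = 2 × (6.674 × 10⁻¹¹) × (1.193 × 10³⁰) × (75.06) / (2.340 × 10⁹)³
        = 9.329 × 10⁻⁷ m/s²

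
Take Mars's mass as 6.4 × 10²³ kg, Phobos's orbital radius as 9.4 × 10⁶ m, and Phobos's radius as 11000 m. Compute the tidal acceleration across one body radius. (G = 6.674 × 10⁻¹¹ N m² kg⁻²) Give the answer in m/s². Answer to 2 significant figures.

1.1 × 10⁻³ m/s²

Δg = 2GMr/d³
   = 2 × (6.674 × 10⁻¹¹) × (6.4 × 10²³) × (11000) / (9.4 × 10⁶)³
   = 1.1 × 10⁻³ m/s²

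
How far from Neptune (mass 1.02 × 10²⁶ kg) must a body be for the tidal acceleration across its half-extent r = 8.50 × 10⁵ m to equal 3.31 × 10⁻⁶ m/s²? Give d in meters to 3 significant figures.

1.52 × 10⁹ m

2GMr/d³ = a_tidal  ⇒  d = (2GMr / a_tidal)^(1/3)
d = (2 × 6.674×10⁻¹¹ × (1.02 × 10²⁶) × (8.50 × 10⁵) / (3.31 × 10⁻⁶))^(1/3)
  = 1.52 × 10⁹ m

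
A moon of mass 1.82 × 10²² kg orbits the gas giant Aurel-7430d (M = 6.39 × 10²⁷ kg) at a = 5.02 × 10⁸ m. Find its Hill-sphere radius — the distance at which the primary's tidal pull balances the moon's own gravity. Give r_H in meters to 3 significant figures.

r_H ≈ a (m/3M)^(1/3)
    = (5.02 × 10⁸) × (1.82 × 10²² / (3 × 6.39 × 10²⁷))^(1/3)
    = 4.93 × 10⁶ m

4.93 × 10⁶ m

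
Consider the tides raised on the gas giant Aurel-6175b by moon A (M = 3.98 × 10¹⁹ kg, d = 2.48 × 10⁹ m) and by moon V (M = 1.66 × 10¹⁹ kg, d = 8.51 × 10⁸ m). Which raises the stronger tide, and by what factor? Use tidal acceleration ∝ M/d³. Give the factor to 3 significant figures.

Moon V, by a factor of ≈ 10.3

Tidal acceleration ∝ M/d³, so compare M/d³ for each.
Moon A: (3.98 × 10¹⁹) / (2.48 × 10⁹)³ = 2.609 × 10⁻⁹
Moon V: (1.66 × 10¹⁹) / (8.51 × 10⁸)³ = 2.694 × 10⁻⁸
Ratio (larger/smaller) = 10.3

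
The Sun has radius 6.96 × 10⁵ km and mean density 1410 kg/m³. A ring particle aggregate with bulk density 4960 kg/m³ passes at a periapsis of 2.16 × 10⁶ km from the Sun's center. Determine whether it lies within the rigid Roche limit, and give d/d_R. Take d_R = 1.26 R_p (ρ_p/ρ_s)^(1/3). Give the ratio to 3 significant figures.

d_R = 1.26 × (6.96 × 10⁵ km) × (1410/4960)^(1/3) = 5.766 × 10⁵ km
d/d_R = (2.16 × 10⁶) / (5.766 × 10⁵) = 3.75
Since d/d_R > 1, the body is outside the Roche limit.

outside; d/d_R ≈ 3.75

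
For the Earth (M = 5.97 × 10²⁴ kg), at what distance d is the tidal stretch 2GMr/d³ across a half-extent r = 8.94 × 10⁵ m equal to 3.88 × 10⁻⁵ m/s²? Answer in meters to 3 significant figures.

2GMr/d³ = a_tidal  ⇒  d = (2GMr / a_tidal)^(1/3)
d = (2 × 6.674×10⁻¹¹ × (5.97 × 10²⁴) × (8.94 × 10⁵) / (3.88 × 10⁻⁵))^(1/3)
  = 2.64 × 10⁸ m

2.64 × 10⁸ m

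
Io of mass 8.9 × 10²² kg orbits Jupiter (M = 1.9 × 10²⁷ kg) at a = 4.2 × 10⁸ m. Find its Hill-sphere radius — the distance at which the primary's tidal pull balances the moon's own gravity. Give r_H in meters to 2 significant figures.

1.0 × 10⁷ m

r_H ≈ a (m/3M)^(1/3)
    = (4.2 × 10⁸) × (8.9 × 10²² / (3 × 1.9 × 10²⁷))^(1/3)
    = 1.0 × 10⁷ m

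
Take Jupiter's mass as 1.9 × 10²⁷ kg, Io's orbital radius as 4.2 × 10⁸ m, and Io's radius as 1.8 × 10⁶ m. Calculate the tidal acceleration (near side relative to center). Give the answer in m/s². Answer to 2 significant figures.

6.2 × 10⁻³ m/s²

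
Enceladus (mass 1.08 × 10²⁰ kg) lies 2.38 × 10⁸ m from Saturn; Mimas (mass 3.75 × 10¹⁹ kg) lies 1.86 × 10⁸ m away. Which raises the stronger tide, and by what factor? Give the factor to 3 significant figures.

Enceladus, by a factor of ≈ 1.37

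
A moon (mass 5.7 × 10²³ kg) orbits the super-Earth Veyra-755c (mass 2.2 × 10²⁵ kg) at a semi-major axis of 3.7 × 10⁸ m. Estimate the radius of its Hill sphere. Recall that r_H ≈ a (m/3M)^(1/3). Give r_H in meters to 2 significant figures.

r_H ≈ a (m/3M)^(1/3)
    = (3.7 × 10⁸) × (5.7 × 10²³ / (3 × 2.2 × 10²⁵))^(1/3)
    = 7.6 × 10⁷ m

7.6 × 10⁷ m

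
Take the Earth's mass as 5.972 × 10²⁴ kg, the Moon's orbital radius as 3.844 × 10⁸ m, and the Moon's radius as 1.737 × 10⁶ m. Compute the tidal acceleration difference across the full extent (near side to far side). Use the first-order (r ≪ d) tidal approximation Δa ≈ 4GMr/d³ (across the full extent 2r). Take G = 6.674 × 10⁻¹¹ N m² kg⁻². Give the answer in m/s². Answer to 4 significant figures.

Δg = 4GMr/d³
   = 4 × (6.674 × 10⁻¹¹) × (5.972 × 10²⁴) × (1.737 × 10⁶) / (3.844 × 10⁸)³
   = 4.875 × 10⁻⁵ m/s²

4.875 × 10⁻⁵ m/s²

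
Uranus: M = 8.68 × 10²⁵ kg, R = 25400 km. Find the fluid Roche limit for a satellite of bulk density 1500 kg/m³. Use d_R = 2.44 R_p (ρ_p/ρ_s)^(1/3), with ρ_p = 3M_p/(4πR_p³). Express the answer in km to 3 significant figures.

58500 km

ρ_p = 3M_p/(4πR_p³) = 3 × (8.68 × 10²⁵) / (4π × (2.54 × 10⁷ m)³) = 1260 kg/m³
d_R = 2.44 × 25400 km × (1260/1500)^(1/3)
    = 58500 km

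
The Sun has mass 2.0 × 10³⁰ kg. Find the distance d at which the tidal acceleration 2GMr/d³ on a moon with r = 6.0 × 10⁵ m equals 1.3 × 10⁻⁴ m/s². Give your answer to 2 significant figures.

1.1 × 10¹⁰ m

2GMr/d³ = a_tidal  ⇒  d = (2GMr / a_tidal)^(1/3)
d = (2 × 6.674×10⁻¹¹ × (2.0 × 10³⁰) × (6.0 × 10⁵) / (1.3 × 10⁻⁴))^(1/3)
  = 1.1 × 10¹⁰ m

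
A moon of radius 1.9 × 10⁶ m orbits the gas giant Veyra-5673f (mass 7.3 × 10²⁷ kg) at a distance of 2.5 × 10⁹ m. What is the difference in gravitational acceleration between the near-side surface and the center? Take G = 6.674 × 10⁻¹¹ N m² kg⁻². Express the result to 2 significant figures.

1.2 × 10⁻⁴ m/s²

Δa = 2GMr/d³
   = 2 × (6.674 × 10⁻¹¹) × (7.3 × 10²⁷) × (1.9 × 10⁶) / (2.5 × 10⁹)³
   = 1.2 × 10⁻⁴ m/s²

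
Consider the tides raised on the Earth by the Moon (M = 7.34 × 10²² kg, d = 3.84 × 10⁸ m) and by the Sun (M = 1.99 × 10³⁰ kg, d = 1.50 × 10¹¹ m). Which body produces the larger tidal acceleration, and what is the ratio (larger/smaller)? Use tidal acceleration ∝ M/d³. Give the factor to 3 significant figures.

The Moon, by a factor of ≈ 2.20

The tide-raising term goes as M/d³ (the gradient of a 1/d² field).
The Moon: (7.34 × 10²²) / (3.84 × 10⁸)³ = 1.296 × 10⁻³
The Sun: (1.99 × 10³⁰) / (1.50 × 10¹¹)³ = 5.896 × 10⁻⁴
Ratio (larger/smaller) = 2.20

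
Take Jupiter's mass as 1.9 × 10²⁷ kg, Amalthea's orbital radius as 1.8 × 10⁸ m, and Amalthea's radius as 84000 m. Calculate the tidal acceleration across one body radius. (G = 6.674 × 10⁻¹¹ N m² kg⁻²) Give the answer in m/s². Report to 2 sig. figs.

a_tidal = 2GMr/d³
        = 2 × (6.674 × 10⁻¹¹) × (1.9 × 10²⁷) × (84000) / (1.8 × 10⁸)³
        = 3.7 × 10⁻³ m/s²

3.7 × 10⁻³ m/s²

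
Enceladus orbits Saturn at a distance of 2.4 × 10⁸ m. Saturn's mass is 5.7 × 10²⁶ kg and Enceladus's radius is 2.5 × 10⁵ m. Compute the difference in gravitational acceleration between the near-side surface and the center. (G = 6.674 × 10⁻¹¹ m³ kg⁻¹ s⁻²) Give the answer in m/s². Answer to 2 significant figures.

1.4 × 10⁻³ m/s²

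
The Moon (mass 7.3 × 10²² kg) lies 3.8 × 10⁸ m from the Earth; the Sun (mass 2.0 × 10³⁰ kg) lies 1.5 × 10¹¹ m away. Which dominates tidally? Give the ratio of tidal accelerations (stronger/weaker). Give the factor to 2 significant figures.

Tidal stretch scales as M/d³; compute that for each body.
The Moon: (7.3 × 10²²) / (3.8 × 10⁸)³ = 1.330 × 10⁻³
The Sun: (2.0 × 10³⁰) / (1.5 × 10¹¹)³ = 5.926 × 10⁻⁴
Ratio (larger/smaller) = 2.2

The Moon, by a factor of ≈ 2.2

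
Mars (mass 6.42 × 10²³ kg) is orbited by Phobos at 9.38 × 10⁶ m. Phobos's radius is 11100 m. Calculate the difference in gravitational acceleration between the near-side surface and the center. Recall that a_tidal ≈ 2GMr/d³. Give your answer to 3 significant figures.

Δa = 2GMr/d³
   = 2 × (6.674 × 10⁻¹¹) × (6.42 × 10²³) × (11100) / (9.38 × 10⁶)³
   = 1.15 × 10⁻³ m/s²

1.15 × 10⁻³ m/s²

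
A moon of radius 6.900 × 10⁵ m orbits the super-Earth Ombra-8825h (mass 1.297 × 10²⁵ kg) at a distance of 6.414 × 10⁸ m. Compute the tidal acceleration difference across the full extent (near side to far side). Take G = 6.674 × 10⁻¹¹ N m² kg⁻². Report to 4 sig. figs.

Near-to-far spans 2r, so the tidal difference is twice the near-to-center value: 4GMr/d³.
a_tidal = 4GMr/d³
        = 4 × (6.674 × 10⁻¹¹) × (1.297 × 10²⁵) × (6.900 × 10⁵) / (6.414 × 10⁸)³
        = 9.054 × 10⁻⁶ m/s²

9.054 × 10⁻⁶ m/s²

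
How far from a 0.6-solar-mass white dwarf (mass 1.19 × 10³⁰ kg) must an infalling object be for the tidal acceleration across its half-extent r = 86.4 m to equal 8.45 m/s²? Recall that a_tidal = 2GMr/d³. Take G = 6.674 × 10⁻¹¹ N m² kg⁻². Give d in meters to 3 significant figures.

1.18 × 10⁷ m

2GMr/d³ = a_tidal  ⇒  d = (2GMr / a_tidal)^(1/3)
d = (2 × 6.674×10⁻¹¹ × (1.19 × 10³⁰) × (86.4) / (8.45))^(1/3)
  = 1.18 × 10⁷ m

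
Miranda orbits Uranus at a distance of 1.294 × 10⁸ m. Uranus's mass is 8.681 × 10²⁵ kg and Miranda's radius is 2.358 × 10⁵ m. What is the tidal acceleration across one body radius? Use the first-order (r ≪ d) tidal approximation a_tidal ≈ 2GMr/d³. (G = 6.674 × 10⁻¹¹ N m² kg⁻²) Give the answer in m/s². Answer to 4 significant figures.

1.261 × 10⁻³ m/s²

Differencing GM/(d−r)² and GM/d² to first order in r/d gives 2GMr/d³.
Δa = 2GMr/d³
   = 2 × (6.674 × 10⁻¹¹) × (8.681 × 10²⁵) × (2.358 × 10⁵) / (1.294 × 10⁸)³
   = 1.261 × 10⁻³ m/s²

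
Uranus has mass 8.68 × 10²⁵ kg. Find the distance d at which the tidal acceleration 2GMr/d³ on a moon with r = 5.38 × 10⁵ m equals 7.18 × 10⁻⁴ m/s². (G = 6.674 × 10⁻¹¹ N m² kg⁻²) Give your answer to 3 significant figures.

2GMr/d³ = a_tidal  ⇒  d = (2GMr / a_tidal)^(1/3)
d = (2 × 6.674×10⁻¹¹ × (8.68 × 10²⁵) × (5.38 × 10⁵) / (7.18 × 10⁻⁴))^(1/3)
  = 2.06 × 10⁸ m

2.06 × 10⁸ m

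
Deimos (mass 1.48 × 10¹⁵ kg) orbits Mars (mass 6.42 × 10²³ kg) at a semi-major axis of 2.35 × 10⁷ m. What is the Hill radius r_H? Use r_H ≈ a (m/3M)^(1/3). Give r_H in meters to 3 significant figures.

2.15 × 10⁴ m

r_H ≈ a (m/3M)^(1/3)
    = (2.35 × 10⁷) × (1.48 × 10¹⁵ / (3 × 6.42 × 10²³))^(1/3)
    = 2.15 × 10⁴ m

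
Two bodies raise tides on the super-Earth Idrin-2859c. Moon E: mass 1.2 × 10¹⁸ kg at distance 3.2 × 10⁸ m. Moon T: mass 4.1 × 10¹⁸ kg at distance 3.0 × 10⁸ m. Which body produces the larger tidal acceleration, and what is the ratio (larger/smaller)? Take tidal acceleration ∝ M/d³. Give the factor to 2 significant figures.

Moon T, by a factor of ≈ 4.1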